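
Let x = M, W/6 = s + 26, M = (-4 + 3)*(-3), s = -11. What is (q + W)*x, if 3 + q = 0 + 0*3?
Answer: 261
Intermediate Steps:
M = 3 (M = -1*(-3) = 3)
W = 90 (W = 6*(-11 + 26) = 6*15 = 90)
x = 3
q = -3 (q = -3 + (0 + 0*3) = -3 + (0 + 0) = -3 + 0 = -3)
(q + W)*x = (-3 + 90)*3 = 87*3 = 261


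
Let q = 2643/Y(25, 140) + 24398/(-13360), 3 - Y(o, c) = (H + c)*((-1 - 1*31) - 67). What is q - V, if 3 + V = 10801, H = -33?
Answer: -63700655567/5898440 ≈ -10800.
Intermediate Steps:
V = 10798 (V = -3 + 10801 = 10798)
Y(o, c) = -3264 + 99*c (Y(o, c) = 3 - (-33 + c)*((-1 - 1*31) - 67) = 3 - (-33 + c)*((-1 - 31) - 67) = 3 - (-33 + c)*(-32 - 67) = 3 - (-33 + c)*(-99) = 3 - (3267 - 99*c) = 3 + (-3267 + 99*c) = -3264 + 99*c)
q = -9300447/5898440 (q = 2643/(-3264 + 99*140) + 24398/(-13360) = 2643/(-3264 + 13860) + 24398*(-1/13360) = 2643/10596 - 12199/6680 = 2643*(1/10596) - 12199/6680 = 881/3532 - 12199/6680 = -9300447/5898440 ≈ -1.5768)
q - V = -9300447/5898440 - 1*10798 = -9300447/5898440 - 10798 = -63700655567/5898440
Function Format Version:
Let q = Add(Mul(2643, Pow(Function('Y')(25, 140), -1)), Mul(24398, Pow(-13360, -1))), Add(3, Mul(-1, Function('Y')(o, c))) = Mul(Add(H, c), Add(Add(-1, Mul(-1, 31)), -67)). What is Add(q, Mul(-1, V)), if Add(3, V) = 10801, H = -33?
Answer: Rational(-63700655567, 5898440) ≈ -10800.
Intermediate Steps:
V = 10798 (V = Add(-3, 10801) = 10798)
Function('Y')(o, c) = Add(-3264, Mul(99, c)) (Function('Y')(o, c) = Add(3, Mul(-1, Mul(Add(-33, c), Add(Add(-1, Mul(-1, 31)), -67)))) = Add(3, Mul(-1, Mul(Add(-33, c), Add(Add(-1, -31), -67)))) = Add(3, Mul(-1, Mul(Add(-33, c), Add(-32, -67)))) = Add(3, Mul(-1, Mul(Add(-33, c), -99))) = Add(3, Mul(-1, Add(3267, Mul(-99, c)))) = Add(3, Add(-3267, Mul(99, c))) = Add(-3264, Mul(99, c)))
q = Rational(-9300447, 5898440) (q = Add(Mul(2643, Pow(Add(-3264, Mul(99, 140)), -1)), Mul(24398, Pow(-13360, -1))) = Add(Mul(2643, Pow(Add(-3264, 13860), -1)), Mul(24398, Rational(-1, 13360))) = Add(Mul(2643, Pow(10596, -1)), Rational(-12199, 6680)) = Add(Mul(2643, Rational(1, 10596)), Rational(-12199, 6680)) = Add(Rational(881, 3532), Rational(-12199, 6680)) = Rational(-9300447, 5898440) ≈ -1.5768)
Add(q, Mul(-1, V)) = Add(Rational(-9300447, 5898440), Mul(-1, 10798)) = Add(Rational(-9300447, 5898440), -10798) = Rational(-63700655567, 5898440)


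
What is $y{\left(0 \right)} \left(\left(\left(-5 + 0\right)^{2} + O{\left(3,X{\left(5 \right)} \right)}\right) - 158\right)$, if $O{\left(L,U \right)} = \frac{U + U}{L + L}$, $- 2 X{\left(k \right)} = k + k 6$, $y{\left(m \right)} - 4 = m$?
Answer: $- \frac{1666}{3} \approx -555.33$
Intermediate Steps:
$y{\left(m \right)} = 4 + m$
$X{\left(k \right)} = - \frac{7 k}{2}$ ($X{\left(k \right)} = - \frac{k + k 6}{2} = - \frac{k + 6 k}{2} = - \frac{7 k}{2}$)
$O{\left(L,U \right)} = \frac{U}{L}$ ($O{\left(L,U \right)} = \frac{2 U}{2 L} = 2 U \frac{1}{2 L} = \frac{U}{L}$)
$y{\left(0 \right)} \left(\left(\left(-5 + 0\right)^{2} + O{\left(3,X{\left(5 \right)} \right)}\right) - 158\right) = \left(4 + 0\right) \left(\left(\left(-5 + 0\right)^{2} + \frac{\left(- \frac{7}{2}\right) 5}{3}\right) - 158\right) = 4 \left(\left(\left(-5\right)^{2} - \frac{35}{6}\right) - 158\right) = 4 \left(\left(25 - \frac{35}{6}\right) - 158\right) = 4 \left(\frac{115}{6} - 158\right) = 4 \left(- \frac{833}{6}\right) = - \frac{1666}{3}$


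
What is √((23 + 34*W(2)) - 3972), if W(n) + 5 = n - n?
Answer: I*√4119 ≈ 64.179*I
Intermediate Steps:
W(n) = -5 (W(n) = -5 + (n - n) = -5 + 0 = -5)
√((23 + 34*W(2)) - 3972) = √((23 + 34*(-5)) - 3972) = √((23 - 170) - 3972) = √(-147 - 3972) = √(-4119) = I*√4119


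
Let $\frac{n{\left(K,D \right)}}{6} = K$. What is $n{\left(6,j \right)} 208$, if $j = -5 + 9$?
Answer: $7488$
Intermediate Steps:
$j = 4$
$n{\left(K,D \right)} = 6 K$
$n{\left(6,j \right)} 208 = 6 \cdot 6 \cdot 208 = 36 \cdot 208 = 7488$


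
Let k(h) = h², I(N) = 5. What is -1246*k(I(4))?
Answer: -31150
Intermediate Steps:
-1246*k(I(4)) = -1246*5² = -1246*25 = -31150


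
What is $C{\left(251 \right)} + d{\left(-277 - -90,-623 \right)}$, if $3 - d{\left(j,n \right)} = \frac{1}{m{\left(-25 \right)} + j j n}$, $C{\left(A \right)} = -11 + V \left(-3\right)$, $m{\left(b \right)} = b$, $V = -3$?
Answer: $\frac{21785713}{21785712} \approx 1.0$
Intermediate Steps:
$C{\left(A \right)} = -2$ ($C{\left(A \right)} = -11 - -9 = -11 + 9 = -2$)
$d{\left(j,n \right)} = 3 - \frac{1}{-25 + n j^{2}}$ ($d{\left(j,n \right)} = 3 - \frac{1}{-25 + j j n} = 3 - \frac{1}{-25 + j^{2} n} = 3 - \frac{1}{-25 + n j^{2}}$)
$C{\left(251 \right)} + d{\left(-277 - -90,-623 \right)} = -2 + \frac{-76 + 3 \left(-623\right) \left(-277 - -90\right)^{2}}{-25 - 623 \left(-277 - -90\right)^{2}} = -2 + \frac{-76 + 3 \left(-623\right) \left(-277 + 90\right)^{2}}{-25 - 623 \left(-277 + 90\right)^{2}} = -2 + \frac{-76 + 3 \left(-623\right) \left(-187\right)^{2}}{-25 - 623 \left(-187\right)^{2}} = -2 + \frac{-76 + 3 \left(-623\right) 34969}{-25 - 21785687} = -2 + \frac{-76 - 65357061}{-25 - 21785687} = -2 + \frac{1}{-21785712} \left(-65357137\right) = -2 - - \frac{65357137}{21785712} = -2 + \frac{65357137}{21785712} = \frac{21785713}{21785712}$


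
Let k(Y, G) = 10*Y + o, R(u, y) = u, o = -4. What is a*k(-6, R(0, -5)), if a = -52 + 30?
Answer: 1408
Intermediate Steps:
k(Y, G) = -4 + 10*Y (k(Y, G) = 10*Y - 4 = -4 + 10*Y)
a = -22
a*k(-6, R(0, -5)) = -22*(-4 + 10*(-6)) = -22*(-4 - 60) = -22*(-64) = 1408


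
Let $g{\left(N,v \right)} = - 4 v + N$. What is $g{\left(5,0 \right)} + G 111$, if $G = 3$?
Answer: $338$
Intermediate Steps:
$g{\left(N,v \right)} = N - 4 v$
$g{\left(5,0 \right)} + G 111 = \left(5 - 0\right) + 3 \cdot 111 = \left(5 + 0\right) + 333 = 5 + 333 = 338$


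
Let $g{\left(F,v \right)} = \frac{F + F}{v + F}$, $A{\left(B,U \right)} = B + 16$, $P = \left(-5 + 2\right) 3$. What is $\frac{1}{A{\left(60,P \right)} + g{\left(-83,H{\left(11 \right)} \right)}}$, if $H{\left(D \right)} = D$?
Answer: $\frac{36}{2819} \approx 0.01277$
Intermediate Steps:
$P = -9$ ($P = \left(-3\right) 3 = -9$)
$A{\left(B,U \right)} = 16 + B$
$g{\left(F,v \right)} = \frac{2 F}{F + v}$
$\frac{1}{A{\left(60,P \right)} + g{\left(-83,H{\left(11 \right)} \right)}} = \frac{1}{\left(16 + 60\right) + 2 \left(-83\right) \frac{1}{-83 + 11}} = \frac{1}{76 + 2 \left(-83\right) \frac{1}{-72}} = \frac{1}{76 + 2 \left(-83\right) \left(- \frac{1}{72}\right)} = \frac{1}{76 + \frac{83}{36}} = \frac{1}{\frac{2819}{36}} = \frac{36}{2819}$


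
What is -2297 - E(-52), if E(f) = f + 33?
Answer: -2278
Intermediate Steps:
E(f) = 33 + f
-2297 - E(-52) = -2297 - (33 - 52) = -2297 - 1*(-19) = -2297 + 19 = -2278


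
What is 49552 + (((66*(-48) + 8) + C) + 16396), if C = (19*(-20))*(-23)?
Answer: 71528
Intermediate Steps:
C = 8740 (C = -380*(-23) = 8740)
49552 + (((66*(-48) + 8) + C) + 16396) = 49552 + (((66*(-48) + 8) + 8740) + 16396) = 49552 + (((-3168 + 8) + 8740) + 16396) = 49552 + ((-3160 + 8740) + 16396) = 49552 + (5580 + 16396) = 49552 + 21976 = 71528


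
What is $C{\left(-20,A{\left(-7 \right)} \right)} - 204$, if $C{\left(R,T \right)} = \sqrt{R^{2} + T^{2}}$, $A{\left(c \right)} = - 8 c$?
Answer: $-204 + 4 \sqrt{221} \approx -144.54$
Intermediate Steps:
$C{\left(-20,A{\left(-7 \right)} \right)} - 204 = \sqrt{\left(-20\right)^{2} + \left(\left(-8\right) \left(-7\right)\right)^{2}} - 204 = \sqrt{400 + 56^{2}} - 204 = \sqrt{400 + 3136} - 204 = \sqrt{3536} - 204 = 4 \sqrt{221} - 204 = -204 + 4 \sqrt{221}$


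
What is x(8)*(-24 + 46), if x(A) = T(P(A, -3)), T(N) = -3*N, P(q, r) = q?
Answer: -528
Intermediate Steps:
x(A) = -3*A
x(8)*(-24 + 46) = (-3*8)*(-24 + 46) = -24*22 = -528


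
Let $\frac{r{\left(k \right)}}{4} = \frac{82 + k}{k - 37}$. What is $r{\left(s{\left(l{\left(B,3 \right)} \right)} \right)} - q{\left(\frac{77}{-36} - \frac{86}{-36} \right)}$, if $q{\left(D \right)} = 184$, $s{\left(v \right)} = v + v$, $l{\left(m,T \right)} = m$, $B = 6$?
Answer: $- \frac{4976}{25} \approx -199.04$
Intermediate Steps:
$s{\left(v \right)} = 2 v$
$r{\left(k \right)} = \frac{4 \left(82 + k\right)}{-37 + k}$ ($r{\left(k \right)} = 4 \frac{82 + k}{k - 37} = 4 \frac{82 + k}{-37 + k} = \frac{4 \left(82 + k\right)}{-37 + k}$)
$r{\left(s{\left(l{\left(B,3 \right)} \right)} \right)} - q{\left(\frac{77}{-36} - \frac{86}{-36} \right)} = \frac{4 \left(82 + 2 \cdot 6\right)}{-37 + 2 \cdot 6} - 184 = \frac{4 \left(82 + 12\right)}{-37 + 12} - 184 = 4 \frac{1}{-25} \cdot 94 - 184 = 4 \left(- \frac{1}{25}\right) 94 - 184 = - \frac{376}{25} - 184 = - \frac{4976}{25}$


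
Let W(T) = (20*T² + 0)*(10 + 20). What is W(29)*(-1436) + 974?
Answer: -724604626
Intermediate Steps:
W(T) = 600*T² (W(T) = (20*T²)*30 = 600*T²)
W(29)*(-1436) + 974 = (600*29²)*(-1436) + 974 = (600*841)*(-1436) + 974 = 504600*(-1436) + 974 = -724605600 + 974 = -724604626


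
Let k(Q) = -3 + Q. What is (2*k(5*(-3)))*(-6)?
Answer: 216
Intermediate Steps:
(2*k(5*(-3)))*(-6) = (2*(-3 + 5*(-3)))*(-6) = (2*(-3 - 15))*(-6) = (2*(-18))*(-6) = -36*(-6) = 216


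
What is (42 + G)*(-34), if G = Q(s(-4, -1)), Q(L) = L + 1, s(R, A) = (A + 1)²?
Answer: -1462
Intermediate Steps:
s(R, A) = (1 + A)²
Q(L) = 1 + L
G = 1 (G = 1 + (1 - 1)² = 1 + 0² = 1 + 0 = 1)
(42 + G)*(-34) = (42 + 1)*(-34) = 43*(-34) = -1462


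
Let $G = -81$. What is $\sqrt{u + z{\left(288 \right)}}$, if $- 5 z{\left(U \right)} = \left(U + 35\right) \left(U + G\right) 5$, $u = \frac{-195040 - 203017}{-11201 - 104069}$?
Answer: $\frac{i \sqrt{888347783236510}}{115270} \approx 258.57 i$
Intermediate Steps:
$u = \frac{398057}{115270}$ ($u = - \frac{398057}{-115270} = \left(-398057\right) \left(- \frac{1}{115270}\right) = \frac{398057}{115270} \approx 3.4533$)
$z{\left(U \right)} = - \left(-81 + U\right) \left(35 + U\right)$ ($z{\left(U \right)} = - \frac{\left(U + 35\right) \left(U - 81\right) 5}{5} = - \frac{\left(35 + U\right) \left(-81 + U\right) 5}{5} = - \frac{\left(-81 + U\right) \left(35 + U\right) 5}{5} = - \frac{5 \left(-81 + U\right) \left(35 + U\right)}{5} = - \left(-81 + U\right) \left(35 + U\right)$)
$\sqrt{u + z{\left(288 \right)}} = \sqrt{\frac{398057}{115270} + \left(2835 - 288^{2} + 46 \cdot 288\right)} = \sqrt{\frac{398057}{115270} + \left(2835 - 82944 + 13248\right)} = \sqrt{\frac{398057}{115270} - 66861} = \sqrt{- \frac{7706669413}{115270}} = \frac{i \sqrt{888347783236510}}{115270}$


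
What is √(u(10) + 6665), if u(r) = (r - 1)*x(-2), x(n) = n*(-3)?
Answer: √6719 ≈ 81.969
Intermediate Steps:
x(n) = -3*n
u(r) = -6 + 6*r (u(r) = (r - 1)*(-3*(-2)) = (-1 + r)*6 = -6 + 6*r)
√(u(10) + 6665) = √((-6 + 6*10) + 6665) = √((-6 + 60) + 6665) = √(54 + 6665) = √6719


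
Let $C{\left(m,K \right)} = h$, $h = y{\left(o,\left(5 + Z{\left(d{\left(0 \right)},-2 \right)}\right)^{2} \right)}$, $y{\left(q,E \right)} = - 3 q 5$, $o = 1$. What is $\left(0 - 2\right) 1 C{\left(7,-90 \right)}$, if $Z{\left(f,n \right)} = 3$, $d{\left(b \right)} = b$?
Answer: $30$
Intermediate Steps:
$y{\left(q,E \right)} = - 15 q$
$h = -15$ ($h = \left(-15\right) 1 = -15$)
$C{\left(m,K \right)} = -15$
$\left(0 - 2\right) 1 C{\left(7,-90 \right)} = \left(0 - 2\right) 1 \left(-15\right) = \left(-2\right) 1 \left(-15\right) = \left(-2\right) \left(-15\right) = 30$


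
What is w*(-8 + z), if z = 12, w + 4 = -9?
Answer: -52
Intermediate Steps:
w = -13 (w = -4 - 9 = -13)
w*(-8 + z) = -13*(-8 + 12) = -13*4 = -52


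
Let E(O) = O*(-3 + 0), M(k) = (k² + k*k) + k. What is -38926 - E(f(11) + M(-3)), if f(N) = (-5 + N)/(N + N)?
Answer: -427682/11 ≈ -38880.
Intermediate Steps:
M(k) = k + 2*k² (M(k) = (k² + k²) + k = 2*k² + k = k + 2*k²)
f(N) = (-5 + N)/(2*N) (f(N) = (-5 + N)/((2*N)) = (-5 + N)*(1/(2*N)) = (-5 + N)/(2*N))
E(O) = -3*O (E(O) = O*(-3) = -3*O)
-38926 - E(f(11) + M(-3)) = -38926 - (-3)*((½)*(-5 + 11)/11 - 3*(1 + 2*(-3))) = -38926 - (-3)*((½)*(1/11)*6 - 3*(1 - 6)) = -38926 - (-3)*(3/11 - 3*(-5)) = -38926 - (-3)*(3/11 + 15) = -38926 - (-3)*168/11 = -38926 - 1*(-504/11) = -38926 + 504/11 = -427682/11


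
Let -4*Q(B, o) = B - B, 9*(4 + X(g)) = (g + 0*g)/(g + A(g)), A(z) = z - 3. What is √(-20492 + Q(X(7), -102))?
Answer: 2*I*√5123 ≈ 143.15*I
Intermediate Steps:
A(z) = -3 + z
X(g) = -4 + g/(9*(-3 + 2*g)) (X(g) = -4 + ((g + 0*g)/(g + (-3 + g)))/9 = -4 + ((g + 0)/(-3 + 2*g))/9 = -4 + (g/(-3 + 2*g))/9 = -4 + g/(9*(-3 + 2*g)))
Q(B, o) = 0 (Q(B, o) = -(B - B)/4 = -¼*0 = 0)
√(-20492 + Q(X(7), -102)) = √(-20492 + 0) = √(-20492) = 2*I*√5123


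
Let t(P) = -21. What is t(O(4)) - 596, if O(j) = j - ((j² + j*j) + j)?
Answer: -617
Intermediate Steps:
O(j) = -2*j² (O(j) = j - ((j² + j²) + j) = j - (2*j² + j) = j - (j + 2*j²) = j + (-j - 2*j²) = -2*j²)
t(O(4)) - 596 = -21 - 596 = -617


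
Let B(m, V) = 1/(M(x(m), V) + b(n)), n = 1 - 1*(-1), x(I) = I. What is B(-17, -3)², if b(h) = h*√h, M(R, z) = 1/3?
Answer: 657/5041 - 108*√2/5041 ≈ 0.10003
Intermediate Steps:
M(R, z) = ⅓
n = 2 (n = 1 + 1 = 2)
b(h) = h^(3/2)
B(m, V) = 1/(⅓ + 2*√2) (B(m, V) = 1/(⅓ + 2^(3/2)) = 1/(⅓ + 2*√2))
B(-17, -3)² = (-3/71 + 18*√2/71)²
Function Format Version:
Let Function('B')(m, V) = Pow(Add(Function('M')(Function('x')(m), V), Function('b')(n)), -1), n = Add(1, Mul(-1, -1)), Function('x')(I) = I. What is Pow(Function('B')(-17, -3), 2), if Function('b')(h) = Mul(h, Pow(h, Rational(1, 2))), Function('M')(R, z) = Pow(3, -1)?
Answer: Add(Rational(657, 5041), Mul(Rational(-108, 5041), Pow(2, Rational(1, 2)))) ≈ 0.10003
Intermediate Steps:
Function('M')(R, z) = Rational(1, 3)
n = 2 (n = Add(1, 1) = 2)
Function('b')(h) = Pow(h, Rational(3, 2))
Function('B')(m, V) = Pow(Add(Rational(1, 3), Mul(2, Pow(2, Rational(1, 2)))), -1) (Function('B')(m, V) = Pow(Add(Rational(1, 3), Pow(2, Rational(3, 2))), -1) = Pow(Add(Rational(1, 3), Mul(2, Pow(2, Rational(1, 2)))), -1))
Pow(Function('B')(-17, -3), 2) = Pow(Add(Rational(-3, 71), Mul(Rational(18, 71), Pow(2, Rational(1, 2)))), 2)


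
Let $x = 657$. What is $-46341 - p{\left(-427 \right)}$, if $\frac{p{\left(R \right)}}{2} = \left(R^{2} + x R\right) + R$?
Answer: $150933$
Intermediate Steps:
$p{\left(R \right)} = 2 R^{2} + 1316 R$ ($p{\left(R \right)} = 2 \left(\left(R^{2} + 657 R\right) + R\right) = 2 \left(R^{2} + 658 R\right) = 2 R^{2} + 1316 R$)
$-46341 - p{\left(-427 \right)} = -46341 - 2 \left(-427\right) \left(658 - 427\right) = -46341 - 2 \left(-427\right) 231 = -46341 - -197274 = -46341 + 197274 = 150933$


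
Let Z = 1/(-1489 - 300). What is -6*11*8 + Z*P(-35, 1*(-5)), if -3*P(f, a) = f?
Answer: -2833811/5367 ≈ -528.01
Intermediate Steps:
Z = -1/1789 (Z = 1/(-1789) = -1/1789 ≈ -0.00055897)
P(f, a) = -f/3
-6*11*8 + Z*P(-35, 1*(-5)) = -6*11*8 - (-1)*(-35)/5367 = -66*8 - 1/1789*35/3 = -528 - 35/5367 = -2833811/5367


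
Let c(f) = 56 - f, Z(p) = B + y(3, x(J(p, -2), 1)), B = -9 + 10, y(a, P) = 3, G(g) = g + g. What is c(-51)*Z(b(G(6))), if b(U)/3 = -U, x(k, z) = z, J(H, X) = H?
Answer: 428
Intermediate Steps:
G(g) = 2*g
b(U) = -3*U (b(U) = 3*(-U) = -3*U)
B = 1
Z(p) = 4 (Z(p) = 1 + 3 = 4)
c(-51)*Z(b(G(6))) = (56 - 1*(-51))*4 = (56 + 51)*4 = 107*4 = 428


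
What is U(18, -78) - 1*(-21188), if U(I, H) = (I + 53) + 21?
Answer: 21280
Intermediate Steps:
U(I, H) = 74 + I (U(I, H) = (53 + I) + 21 = 74 + I)
U(18, -78) - 1*(-21188) = (74 + 18) - 1*(-21188) = 92 + 21188 = 21280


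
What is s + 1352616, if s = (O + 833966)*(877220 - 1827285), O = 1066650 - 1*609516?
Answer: -1226627568884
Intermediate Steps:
O = 457134 (O = 1066650 - 609516 = 457134)
s = -1226628921500 (s = (457134 + 833966)*(877220 - 1827285) = 1291100*(-950065) = -1226628921500)
s + 1352616 = -1226628921500 + 1352616 = -1226627568884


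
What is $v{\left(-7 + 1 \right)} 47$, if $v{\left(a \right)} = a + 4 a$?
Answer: $-1410$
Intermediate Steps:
$v{\left(a \right)} = 5 a$
$v{\left(-7 + 1 \right)} 47 = 5 \left(-7 + 1\right) 47 = 5 \left(-6\right) 47 = \left(-30\right) 47 = -1410$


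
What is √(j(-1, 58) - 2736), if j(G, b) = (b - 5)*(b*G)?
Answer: I*√5810 ≈ 76.223*I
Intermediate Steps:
j(G, b) = G*b*(-5 + b) (j(G, b) = (-5 + b)*(G*b) = G*b*(-5 + b))
√(j(-1, 58) - 2736) = √(-1*58*(-5 + 58) - 2736) = √(-1*58*53 - 2736) = √(-3074 - 2736) = √(-5810) = I*√5810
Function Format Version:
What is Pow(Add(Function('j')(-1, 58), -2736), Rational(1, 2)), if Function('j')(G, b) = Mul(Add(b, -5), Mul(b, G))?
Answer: Mul(I, Pow(5810, Rational(1, 2))) ≈ Mul(76.223, I)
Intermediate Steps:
Function('j')(G, b) = Mul(G, b, Add(-5, b)) (Function('j')(G, b) = Mul(Add(-5, b), Mul(G, b)) = Mul(G, b, Add(-5, b)))
Pow(Add(Function('j')(-1, 58), -2736), Rational(1, 2)) = Pow(Add(Mul(-1, 58, Add(-5, 58)), -2736), Rational(1, 2)) = Pow(Add(Mul(-1, 58, 53), -2736), Rational(1, 2)) = Pow(Add(-3074, -2736), Rational(1, 2)) = Pow(-5810, Rational(1, 2)) = Mul(I, Pow(5810, Rational(1, 2)))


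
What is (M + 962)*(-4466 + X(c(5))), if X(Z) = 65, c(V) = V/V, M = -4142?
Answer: 13995180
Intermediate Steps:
c(V) = 1
(M + 962)*(-4466 + X(c(5))) = (-4142 + 962)*(-4466 + 65) = -3180*(-4401) = 13995180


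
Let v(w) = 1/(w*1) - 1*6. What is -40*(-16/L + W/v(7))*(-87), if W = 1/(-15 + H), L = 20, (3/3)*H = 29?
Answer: -115884/41 ≈ -2826.4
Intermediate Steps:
H = 29
W = 1/14 (W = 1/(-15 + 29) = 1/14 ≈ 0.071429)
v(w) = -6 + 1/w (v(w) = 1/w - 6 = -6 + 1/w)
-40*(-16/L + W/v(7))*(-87) = -40*(-16/20 + 1/(14*(-6 + 1/7)))*(-87) = -40*(-16*1/20 + 1/(14*(-6 + ⅐)))*(-87) = -40*(-⅘ + 1/(14*(-41/7)))*(-87) = -40*(-⅘ + (1/14)*(-7/41))*(-87) = -40*(-⅘ - 1/82)*(-87) = -40*(-333/410)*(-87) = (1332/41)*(-87) = -115884/41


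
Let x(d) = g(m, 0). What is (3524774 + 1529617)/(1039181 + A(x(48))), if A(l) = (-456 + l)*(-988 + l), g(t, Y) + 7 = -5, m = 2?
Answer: 5054391/1507181 ≈ 3.3535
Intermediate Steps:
g(t, Y) = -12 (g(t, Y) = -7 - 5 = -12)
x(d) = -12
A(l) = (-988 + l)*(-456 + l)
(3524774 + 1529617)/(1039181 + A(x(48))) = (3524774 + 1529617)/(1039181 + (450528 + (-12)² - 1444*(-12))) = 5054391/(1039181 + (450528 + 144 + 17328)) = 5054391/(1039181 + 468000) = 5054391/1507181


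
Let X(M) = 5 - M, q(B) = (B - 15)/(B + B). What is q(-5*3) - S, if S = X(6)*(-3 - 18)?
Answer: -20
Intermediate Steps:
q(B) = (-15 + B)/(2*B) (q(B) = (-15 + B)/((2*B)) = (-15 + B)*(1/(2*B)) = (-15 + B)/(2*B))
S = 21 (S = (5 - 1*6)*(-3 - 18) = (5 - 6)*(-21) = -1*(-21) = 21)
q(-5*3) - S = (-15 - 5*3)/(2*((-5*3))) - 1*21 = (½)*(-15 - 15)/(-15) - 21 = (½)*(-1/15)*(-30) - 21 = 1 - 21 = -20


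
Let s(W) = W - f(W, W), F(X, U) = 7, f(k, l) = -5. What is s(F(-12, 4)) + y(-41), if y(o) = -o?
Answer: 53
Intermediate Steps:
s(W) = 5 + W (s(W) = W - 1*(-5) = W + 5 = 5 + W)
s(F(-12, 4)) + y(-41) = (5 + 7) - 1*(-41) = 12 + 41 = 53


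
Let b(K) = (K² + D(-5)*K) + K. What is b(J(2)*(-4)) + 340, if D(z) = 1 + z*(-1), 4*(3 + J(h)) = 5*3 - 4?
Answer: 348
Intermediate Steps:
J(h) = -¼ (J(h) = -3 + (5*3 - 4)/4 = -3 + (15 - 4)/4 = -3 + (¼)*11 = -3 + 11/4 = -¼)
D(z) = 1 - z
b(K) = K² + 7*K (b(K) = (K² + (1 - 1*(-5))*K) + K = (K² + (1 + 5)*K) + K = (K² + 6*K) + K = K² + 7*K)
b(J(2)*(-4)) + 340 = (-¼*(-4))*(7 - ¼*(-4)) + 340 = 1*(7 + 1) + 340 = 1*8 + 340 = 8 + 340 = 348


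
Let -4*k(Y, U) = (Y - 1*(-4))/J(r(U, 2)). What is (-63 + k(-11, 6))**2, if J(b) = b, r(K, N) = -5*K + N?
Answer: 1018081/256 ≈ 3976.9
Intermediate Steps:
r(K, N) = N - 5*K
k(Y, U) = -(4 + Y)/(4*(2 - 5*U)) (k(Y, U) = -(Y - 1*(-4))/(4*(2 - 5*U)) = -(Y + 4)/(4*(2 - 5*U)) = -(4 + Y)/(4*(2 - 5*U)))
(-63 + k(-11, 6))**2 = (-63 + (4 - 11)/(4*(-2 + 5*6)))**2 = (-63 + (1/4)*(-7)/(-2 + 30))**2 = (-63 + (1/4)*(-7)/28)**2 = (-63 + (1/4)*(1/28)*(-7))**2 = (-63 - 1/16)**2 = (-1009/16)**2 = 1018081/256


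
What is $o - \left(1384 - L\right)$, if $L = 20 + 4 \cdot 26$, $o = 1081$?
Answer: $-179$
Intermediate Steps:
$L = 124$ ($L = 20 + 104 = 124$)
$o - \left(1384 - L\right) = 1081 - \left(1384 - 124\right) = 1081 - 1260 = -179$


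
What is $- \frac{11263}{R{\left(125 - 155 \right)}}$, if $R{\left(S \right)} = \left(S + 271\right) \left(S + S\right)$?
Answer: $\frac{11263}{14460} \approx 0.77891$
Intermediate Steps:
$R{\left(S \right)} = 2 S \left(271 + S\right)$ ($R{\left(S \right)} = \left(271 + S\right) 2 S = 2 S \left(271 + S\right)$)
$- \frac{11263}{R{\left(125 - 155 \right)}} = - \frac{11263}{2 \left(125 - 155\right) \left(271 + \left(125 - 155\right)\right)} = - \frac{11263}{2 \left(-30\right) \left(271 - 30\right)} = - \frac{11263}{2 \left(-30\right) 241} = - \frac{11263}{-14460} = \left(-11263\right) \left(- \frac{1}{14460}\right) = \frac{11263}{14460}$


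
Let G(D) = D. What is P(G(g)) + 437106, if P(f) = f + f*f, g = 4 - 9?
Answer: 437126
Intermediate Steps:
g = -5
P(f) = f + f²
P(G(g)) + 437106 = -5*(1 - 5) + 437106 = -5*(-4) + 437106 = 20 + 437106 = 437126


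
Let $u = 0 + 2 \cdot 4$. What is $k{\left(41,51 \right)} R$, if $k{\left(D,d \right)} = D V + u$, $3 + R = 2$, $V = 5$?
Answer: $-213$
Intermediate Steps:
$R = -1$ ($R = -3 + 2 = -1$)
$u = 8$ ($u = 0 + 8 = 8$)
$k{\left(D,d \right)} = 8 + 5 D$ ($k{\left(D,d \right)} = D 5 + 8 = 5 D + 8 = 8 + 5 D$)
$k{\left(41,51 \right)} R = \left(8 + 5 \cdot 41\right) \left(-1\right) = \left(8 + 205\right) \left(-1\right) = 213 \left(-1\right) = -213$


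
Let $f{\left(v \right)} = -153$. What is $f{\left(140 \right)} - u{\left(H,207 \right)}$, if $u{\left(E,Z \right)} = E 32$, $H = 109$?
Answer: $-3641$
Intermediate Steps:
$u{\left(E,Z \right)} = 32 E$
$f{\left(140 \right)} - u{\left(H,207 \right)} = -153 - 32 \cdot 109 = -153 - 3488 = -3641$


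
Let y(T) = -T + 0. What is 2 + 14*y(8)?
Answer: -110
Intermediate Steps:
y(T) = -T
2 + 14*y(8) = 2 + 14*(-1*8) = 2 + 14*(-8) = 2 - 112 = -110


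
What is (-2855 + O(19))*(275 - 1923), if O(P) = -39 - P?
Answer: 4800624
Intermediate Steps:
(-2855 + O(19))*(275 - 1923) = (-2855 + (-39 - 1*19))*(275 - 1923) = (-2855 + (-39 - 19))*(-1648) = (-2855 - 58)*(-1648) = -2913*(-1648) = 4800624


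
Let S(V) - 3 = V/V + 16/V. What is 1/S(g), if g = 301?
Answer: 301/1220 ≈ 0.24672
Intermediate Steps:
S(V) = 4 + 16/V (S(V) = 3 + (V/V + 16/V) = 3 + (1 + 16/V) = 4 + 16/V)
1/S(g) = 1/(4 + 16/301) = 1/(1220/301) = 301/1220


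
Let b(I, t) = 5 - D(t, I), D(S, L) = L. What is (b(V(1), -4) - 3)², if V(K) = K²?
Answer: 1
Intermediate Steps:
b(I, t) = 5 - I
(b(V(1), -4) - 3)² = ((5 - 1*1²) - 3)² = ((5 - 1*1) - 3)² = ((5 - 1) - 3)² = (4 - 3)² = 1² = 1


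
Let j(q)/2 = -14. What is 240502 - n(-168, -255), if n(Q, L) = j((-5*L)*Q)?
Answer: 240530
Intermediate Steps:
j(q) = -28 (j(q) = 2*(-14) = -28)
n(Q, L) = -28
240502 - n(-168, -255) = 240502 - 1*(-28) = 240502 + 28 = 240530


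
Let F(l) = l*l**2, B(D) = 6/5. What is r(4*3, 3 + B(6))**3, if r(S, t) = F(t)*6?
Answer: 171564490061496/1953125 ≈ 8.7841e+7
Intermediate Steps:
B(D) = 6/5 (B(D) = 6*(1/5) = 6/5)
F(l) = l**3
r(S, t) = 6*t**3 (r(S, t) = t**3*6 = 6*t**3)
r(4*3, 3 + B(6))**3 = (6*(3 + 6/5)**3)**3 = (6*(21/5)**3)**3 = (6*(9261/125))**3 = (55566/125)**3 = 171564490061496/1953125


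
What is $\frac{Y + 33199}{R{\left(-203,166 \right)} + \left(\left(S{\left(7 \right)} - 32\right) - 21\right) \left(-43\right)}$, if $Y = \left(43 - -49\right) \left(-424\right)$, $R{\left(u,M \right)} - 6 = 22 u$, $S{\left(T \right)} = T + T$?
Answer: $\frac{5809}{2783} \approx 2.0873$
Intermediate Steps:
$S{\left(T \right)} = 2 T$
$R{\left(u,M \right)} = 6 + 22 u$
$Y = -39008$ ($Y = \left(43 + 49\right) \left(-424\right) = 92 \left(-424\right) = -39008$)
$\frac{Y + 33199}{R{\left(-203,166 \right)} + \left(\left(S{\left(7 \right)} - 32\right) - 21\right) \left(-43\right)} = \frac{-39008 + 33199}{\left(6 + 22 \left(-203\right)\right) + \left(\left(2 \cdot 7 - 32\right) - 21\right) \left(-43\right)} = - \frac{5809}{\left(6 - 4466\right) + \left(\left(14 - 32\right) - 21\right) \left(-43\right)} = - \frac{5809}{-4460 + \left(-18 - 21\right) \left(-43\right)} = - \frac{5809}{-4460 - -1677} = - \frac{5809}{-4460 + 1677} = - \frac{5809}{-2783} = \left(-5809\right) \left(- \frac{1}{2783}\right) = \frac{5809}{2783}$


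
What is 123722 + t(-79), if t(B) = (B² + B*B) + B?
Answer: 136125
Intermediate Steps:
t(B) = B + 2*B² (t(B) = (B² + B²) + B = 2*B² + B = B + 2*B²)
123722 + t(-79) = 123722 - 79*(1 + 2*(-79)) = 123722 - 79*(1 - 158) = 123722 - 79*(-157) = 123722 + 12403 = 136125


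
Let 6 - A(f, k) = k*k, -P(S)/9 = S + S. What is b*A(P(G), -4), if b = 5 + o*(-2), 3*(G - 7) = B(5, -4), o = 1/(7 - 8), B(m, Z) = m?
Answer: -70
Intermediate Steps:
o = -1 (o = 1/(-1) = -1)
G = 26/3 (G = 7 + (⅓)*5 = 7 + 5/3 = 26/3 ≈ 8.6667)
P(S) = -18*S (P(S) = -9*(S + S) = -18*S)
A(f, k) = 6 - k² (A(f, k) = 6 - k*k = 6 - k²)
b = 7 (b = 5 - 1*(-2) = 5 + 2 = 7)
b*A(P(G), -4) = 7*(6 - 1*(-4)²) = 7*(6 - 1*16) = 7*(6 - 16) = 7*(-10) = -70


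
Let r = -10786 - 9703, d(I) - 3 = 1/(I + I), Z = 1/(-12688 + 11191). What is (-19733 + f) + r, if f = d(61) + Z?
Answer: -7345355471/182634 ≈ -40219.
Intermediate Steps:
Z = -1/1497 (Z = 1/(-1497) = -1/1497 ≈ -0.00066800)
d(I) = 3 + 1/(2*I) (d(I) = 3 + 1/(I + I) = 3 + 1/(2*I))
r = -20489
f = 549277/182634 (f = (3 + (½)/61) - 1/1497 = (3 + (½)*(1/61)) - 1/1497 = (3 + 1/122) - 1/1497 = 367/122 - 1/1497 = 549277/182634 ≈ 3.0075)
(-19733 + f) + r = (-19733 + 549277/182634) - 20489 = -3603367445/182634 - 20489 = -7345355471/182634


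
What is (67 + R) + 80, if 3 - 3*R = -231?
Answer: 225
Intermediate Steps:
R = 78 (R = 1 - ⅓*(-231) = 1 + 77 = 78)
(67 + R) + 80 = (67 + 78) + 80 = 145 + 80 = 225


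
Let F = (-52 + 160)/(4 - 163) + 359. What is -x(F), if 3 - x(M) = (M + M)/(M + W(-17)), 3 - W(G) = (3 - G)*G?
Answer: -5252/2655 ≈ -1.9782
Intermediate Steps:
W(G) = 3 - G*(3 - G) (W(G) = 3 - (3 - G)*G = 3 - G*(3 - G))
F = 18991/53 (F = 108/(-159) + 359 = 108*(-1/159) + 359 = -36/53 + 359 = 18991/53 ≈ 358.32)
x(M) = 3 - 2*M/(343 + M) (x(M) = 3 - (M + M)/(M + (3 + (-17)² - 3*(-17))) = 3 - 2*M/(M + (3 + 289 + 51)) = 3 - 2*M/(M + 343) = 3 - 2*M/(343 + M))
-x(F) = -(1029 + 18991/53)/(343 + 18991/53) = -73528/(37170/53*53) = -53*73528/(37170*53) = -1*5252/2655 = -5252/2655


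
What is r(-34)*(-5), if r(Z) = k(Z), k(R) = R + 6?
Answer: 140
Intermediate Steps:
k(R) = 6 + R
r(Z) = 6 + Z
r(-34)*(-5) = (6 - 34)*(-5) = -28*(-5) = 140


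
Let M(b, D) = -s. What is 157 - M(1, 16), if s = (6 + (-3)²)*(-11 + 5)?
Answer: 67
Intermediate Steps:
s = -90 (s = (6 + 9)*(-6) = 15*(-6) = -90)
M(b, D) = 90 (M(b, D) = -1*(-90) = 90)
157 - M(1, 16) = 157 - 1*90 = 157 - 90 = 67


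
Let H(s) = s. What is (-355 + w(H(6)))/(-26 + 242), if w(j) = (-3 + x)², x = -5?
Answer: -97/72 ≈ -1.3472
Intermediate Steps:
w(j) = 64 (w(j) = (-3 - 5)² = (-8)² = 64)
(-355 + w(H(6)))/(-26 + 242) = (-355 + 64)/(-26 + 242) = -291/216 = -291*1/216 = -97/72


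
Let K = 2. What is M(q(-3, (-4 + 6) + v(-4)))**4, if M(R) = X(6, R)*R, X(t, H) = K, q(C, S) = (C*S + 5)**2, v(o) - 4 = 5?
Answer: 6044831973376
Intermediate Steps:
v(o) = 9 (v(o) = 4 + 5 = 9)
q(C, S) = (5 + C*S)**2
X(t, H) = 2
M(R) = 2*R
M(q(-3, (-4 + 6) + v(-4)))**4 = (2*(5 - 3*((-4 + 6) + 9))**2)**4 = (2*(5 - 3*(2 + 9))**2)**4 = (2*(5 - 3*11)**2)**4 = (2*(5 - 33)**2)**4 = (2*(-28)**2)**4 = (2*784)**4 = 1568**4 = 6044831973376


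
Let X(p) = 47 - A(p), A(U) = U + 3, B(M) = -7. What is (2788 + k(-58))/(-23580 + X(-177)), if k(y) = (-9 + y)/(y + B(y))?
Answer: -181287/1518335 ≈ -0.11940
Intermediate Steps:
A(U) = 3 + U
X(p) = 44 - p (X(p) = 47 - (3 + p) = 47 + (-3 - p) = 44 - p)
k(y) = (-9 + y)/(-7 + y) (k(y) = (-9 + y)/(y - 7) = (-9 + y)/(-7 + y))
(2788 + k(-58))/(-23580 + X(-177)) = (2788 + (-9 - 58)/(-7 - 58))/(-23580 + (44 - 1*(-177))) = (2788 - 67/(-65))/(-23580 + (44 + 177)) = (2788 - 1/65*(-67))/(-23580 + 221) = (2788 + 67/65)/(-23359) = (181287/65)*(-1/23359) = -181287/1518335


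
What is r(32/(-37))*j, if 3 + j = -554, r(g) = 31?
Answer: -17267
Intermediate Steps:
j = -557 (j = -3 - 554 = -557)
r(32/(-37))*j = 31*(-557) = -17267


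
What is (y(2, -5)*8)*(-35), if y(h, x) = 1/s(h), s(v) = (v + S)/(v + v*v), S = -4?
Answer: 840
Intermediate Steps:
s(v) = (-4 + v)/(v + v²) (s(v) = (v - 4)/(v + v*v) = (-4 + v)/(v + v²))
y(h, x) = h*(1 + h)/(-4 + h) (y(h, x) = 1/((-4 + h)/(h*(1 + h))) = h*(1 + h)/(-4 + h))
(y(2, -5)*8)*(-35) = ((2*(1 + 2)/(-4 + 2))*8)*(-35) = ((2*3/(-2))*8)*(-35) = ((2*(-½)*3)*8)*(-35) = -3*8*(-35) = -24*(-35) = 840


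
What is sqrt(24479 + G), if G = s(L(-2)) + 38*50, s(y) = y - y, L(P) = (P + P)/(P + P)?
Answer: 3*sqrt(2931) ≈ 162.42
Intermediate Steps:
L(P) = 1 (L(P) = (2*P)/((2*P)) = (2*P)*(1/(2*P)) = 1)
s(y) = 0
G = 1900 (G = 0 + 38*50 = 0 + 1900 = 1900)
sqrt(24479 + G) = sqrt(24479 + 1900) = sqrt(26379) = 3*sqrt(2931)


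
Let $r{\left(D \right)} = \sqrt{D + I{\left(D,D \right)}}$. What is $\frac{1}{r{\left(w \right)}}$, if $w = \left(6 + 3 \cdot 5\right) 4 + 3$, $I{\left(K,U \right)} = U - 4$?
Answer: $\frac{\sqrt{170}}{170} \approx 0.076697$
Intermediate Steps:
$I{\left(K,U \right)} = -4 + U$ ($I{\left(K,U \right)} = U - 4 = -4 + U$)
$w = 87$ ($w = \left(6 + 15\right) 4 + 3 = 21 \cdot 4 + 3 = 84 + 3 = 87$)
$r{\left(D \right)} = \sqrt{-4 + 2 D}$ ($r{\left(D \right)} = \sqrt{D + \left(-4 + D\right)} = \sqrt{-4 + 2 D}$)
$\frac{1}{r{\left(w \right)}} = \frac{1}{\sqrt{-4 + 2 \cdot 87}} = \frac{1}{\sqrt{-4 + 174}} = \frac{1}{\sqrt{170}} = \frac{\sqrt{170}}{170}$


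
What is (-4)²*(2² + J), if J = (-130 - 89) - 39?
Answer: -4064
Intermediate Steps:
J = -258 (J = -219 - 39 = -258)
(-4)²*(2² + J) = (-4)²*(2² - 258) = 16*(4 - 258) = 16*(-254) = -4064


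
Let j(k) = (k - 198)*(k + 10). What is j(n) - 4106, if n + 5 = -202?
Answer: 75679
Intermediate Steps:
n = -207 (n = -5 - 202 = -207)
j(k) = (-198 + k)*(10 + k)
j(n) - 4106 = (-1980 + (-207)² - 188*(-207)) - 4106 = (-1980 + 42849 + 38916) - 4106 = 79785 - 4106 = 75679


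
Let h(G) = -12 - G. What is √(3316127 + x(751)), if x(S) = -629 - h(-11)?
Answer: √3315499 ≈ 1820.9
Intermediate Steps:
x(S) = -628 (x(S) = -629 - (-12 - 1*(-11)) = -629 - (-12 + 11) = -629 - 1*(-1) = -629 + 1 = -628)
√(3316127 + x(751)) = √(3316127 - 628) = √3315499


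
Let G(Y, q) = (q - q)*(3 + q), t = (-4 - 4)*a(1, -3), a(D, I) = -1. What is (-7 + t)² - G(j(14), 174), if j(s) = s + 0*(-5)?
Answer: 1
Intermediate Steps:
t = 8 (t = (-4 - 4)*(-1) = -8*(-1) = 8)
j(s) = s (j(s) = s + 0 = s)
G(Y, q) = 0 (G(Y, q) = 0*(3 + q) = 0)
(-7 + t)² - G(j(14), 174) = (-7 + 8)² - 1*0 = 1² + 0 = 1 + 0 = 1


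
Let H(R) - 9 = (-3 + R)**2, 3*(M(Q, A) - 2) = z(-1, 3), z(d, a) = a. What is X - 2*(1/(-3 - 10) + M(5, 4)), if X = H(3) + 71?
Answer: 964/13 ≈ 74.154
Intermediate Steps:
M(Q, A) = 3 (M(Q, A) = 2 + (1/3)*3 = 2 + 1 = 3)
H(R) = 9 + (-3 + R)**2
X = 80 (X = (9 + (-3 + 3)**2) + 71 = (9 + 0**2) + 71 = (9 + 0) + 71 = 9 + 71 = 80)
X - 2*(1/(-3 - 10) + M(5, 4)) = 80 - 2*(1/(-3 - 10) + 3) = 80 - 2*(1/(-13) + 3) = 80 - 2*(-1/13 + 3) = 80 - 2*38/13 = 80 - 76/13 = 964/13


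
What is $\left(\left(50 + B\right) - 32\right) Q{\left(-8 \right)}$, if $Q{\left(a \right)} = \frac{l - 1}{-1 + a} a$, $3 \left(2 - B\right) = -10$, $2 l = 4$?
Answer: $\frac{560}{27} \approx 20.741$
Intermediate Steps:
$l = 2$ ($l = \frac{1}{2} \cdot 4 = 2$)
$B = \frac{16}{3}$ ($B = 2 - - \frac{10}{3} = 2 + \frac{10}{3} = \frac{16}{3} \approx 5.3333$)
$Q{\left(a \right)} = \frac{a}{-1 + a}$ ($Q{\left(a \right)} = \frac{2 - 1}{-1 + a} a = 1 \frac{1}{-1 + a} a = \frac{a}{-1 + a}$)
$\left(\left(50 + B\right) - 32\right) Q{\left(-8 \right)} = \left(\left(50 + \frac{16}{3}\right) - 32\right) \left(- \frac{8}{-1 - 8}\right) = \left(\frac{166}{3} - 32\right) \left(- \frac{8}{-9}\right) = \frac{70 \left(\left(-8\right) \left(- \frac{1}{9}\right)\right)}{3} = \frac{70}{3} \cdot \frac{8}{9} = \frac{560}{27}$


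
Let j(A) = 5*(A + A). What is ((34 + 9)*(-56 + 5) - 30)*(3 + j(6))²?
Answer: -8823087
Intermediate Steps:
j(A) = 10*A (j(A) = 5*(2*A) = 10*A)
((34 + 9)*(-56 + 5) - 30)*(3 + j(6))² = ((34 + 9)*(-56 + 5) - 30)*(3 + 10*6)² = (43*(-51) - 30)*(3 + 60)² = (-2193 - 30)*63² = -2223*3969 = -8823087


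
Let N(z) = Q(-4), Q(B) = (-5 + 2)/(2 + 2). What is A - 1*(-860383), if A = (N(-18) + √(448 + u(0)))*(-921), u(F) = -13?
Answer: 3444295/4 - 921*√435 ≈ 8.4187e+5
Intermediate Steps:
Q(B) = -¾ (Q(B) = -3/4 = -3*¼ = -¾)
N(z) = -¾
A = 2763/4 - 921*√435 (A = (-¾ + √(448 - 13))*(-921) = (-¾ + √435)*(-921) = 2763/4 - 921*√435 ≈ -18518.)
A - 1*(-860383) = (2763/4 - 921*√435) - 1*(-860383) = (2763/4 - 921*√435) + 860383 = 3444295/4 - 921*√435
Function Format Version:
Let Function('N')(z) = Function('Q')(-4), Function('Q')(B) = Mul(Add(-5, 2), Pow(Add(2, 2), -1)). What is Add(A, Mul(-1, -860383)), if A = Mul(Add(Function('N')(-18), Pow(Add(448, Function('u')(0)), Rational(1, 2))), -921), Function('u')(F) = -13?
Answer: Add(Rational(3444295, 4), Mul(-921, Pow(435, Rational(1, 2)))) ≈ 8.4187e+5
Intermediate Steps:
Function('Q')(B) = Rational(-3, 4) (Function('Q')(B) = Mul(-3, Pow(4, -1)) = Mul(-3, Rational(1, 4)) = Rational(-3, 4))
Function('N')(z) = Rational(-3, 4)
A = Add(Rational(2763, 4), Mul(-921, Pow(435, Rational(1, 2)))) (A = Mul(Add(Rational(-3, 4), Pow(Add(448, -13), Rational(1, 2))), -921) = Mul(Add(Rational(-3, 4), Pow(435, Rational(1, 2))), -921) = Add(Rational(2763, 4), Mul(-921, Pow(435, Rational(1, 2)))) ≈ -18518.)
Add(A, Mul(-1, -860383)) = Add(Add(Rational(2763, 4), Mul(-921, Pow(435, Rational(1, 2)))), Mul(-1, -860383)) = Add(Add(Rational(2763, 4), Mul(-921, Pow(435, Rational(1, 2)))), 860383) = Add(Rational(3444295, 4), Mul(-921, Pow(435, Rational(1, 2))))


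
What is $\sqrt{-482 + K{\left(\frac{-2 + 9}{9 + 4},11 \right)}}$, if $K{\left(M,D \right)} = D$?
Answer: $i \sqrt{471} \approx 21.703 i$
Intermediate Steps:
$\sqrt{-482 + K{\left(\frac{-2 + 9}{9 + 4},11 \right)}} = \sqrt{-482 + 11} = \sqrt{-471} = i \sqrt{471}$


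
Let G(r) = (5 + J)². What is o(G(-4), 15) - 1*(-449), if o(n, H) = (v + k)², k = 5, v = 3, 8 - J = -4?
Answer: 513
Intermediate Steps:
J = 12 (J = 8 - 1*(-4) = 8 + 4 = 12)
G(r) = 289 (G(r) = (5 + 12)² = 17² = 289)
o(n, H) = 64 (o(n, H) = (3 + 5)² = 8² = 64)
o(G(-4), 15) - 1*(-449) = 64 - 1*(-449) = 64 + 449 = 513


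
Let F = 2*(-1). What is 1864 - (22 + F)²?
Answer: 1464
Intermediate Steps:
F = -2
1864 - (22 + F)² = 1864 - (22 - 2)² = 1864 - 1*20² = 1864 - 1*400 = 1864 - 400 = 1464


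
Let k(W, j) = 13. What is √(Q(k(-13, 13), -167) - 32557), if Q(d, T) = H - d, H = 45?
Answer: 5*I*√1301 ≈ 180.35*I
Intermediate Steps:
Q(d, T) = 45 - d
√(Q(k(-13, 13), -167) - 32557) = √((45 - 1*13) - 32557) = √((45 - 13) - 32557) = √(32 - 32557) = √(-32525) = 5*I*√1301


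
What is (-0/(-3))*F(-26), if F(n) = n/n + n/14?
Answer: 0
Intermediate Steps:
F(n) = 1 + n/14 (F(n) = 1 + n*(1/14) = 1 + n/14)
(-0/(-3))*F(-26) = (-0/(-3))*(1 + (1/14)*(-26)) = (-0*(-1)/3)*(1 - 13/7) = -19*0*(-6/7) = 0*(-6/7) = 0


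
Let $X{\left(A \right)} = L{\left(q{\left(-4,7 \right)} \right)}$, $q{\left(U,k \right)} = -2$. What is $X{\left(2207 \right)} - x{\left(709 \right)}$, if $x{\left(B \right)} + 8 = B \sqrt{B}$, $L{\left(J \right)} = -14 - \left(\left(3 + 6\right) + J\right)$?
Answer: $-13 - 709 \sqrt{709} \approx -18892.0$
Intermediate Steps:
$L{\left(J \right)} = -23 - J$ ($L{\left(J \right)} = -14 - \left(9 + J\right) = -23 - J$)
$x{\left(B \right)} = -8 + B^{\frac{3}{2}}$ ($x{\left(B \right)} = -8 + B \sqrt{B} = -8 + B^{\frac{3}{2}}$)
$X{\left(A \right)} = -21$ ($X{\left(A \right)} = -23 - -2 = -23 + 2 = -21$)
$X{\left(2207 \right)} - x{\left(709 \right)} = -21 - \left(-8 + 709^{\frac{3}{2}}\right) = -21 - \left(-8 + 709 \sqrt{709}\right) = -21 + \left(8 - 709 \sqrt{709}\right) = -13 - 709 \sqrt{709}$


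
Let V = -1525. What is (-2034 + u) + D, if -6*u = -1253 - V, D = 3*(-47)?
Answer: -6661/3 ≈ -2220.3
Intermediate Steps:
D = -141
u = -136/3 (u = -(-1253 - 1*(-1525))/6 = -(-1253 + 1525)/6 = -⅙*272 = -136/3 ≈ -45.333)
(-2034 + u) + D = (-2034 - 136/3) - 141 = -6238/3 - 141 = -6661/3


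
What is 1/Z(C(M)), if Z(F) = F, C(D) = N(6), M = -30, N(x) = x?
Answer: ⅙ ≈ 0.16667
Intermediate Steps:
C(D) = 6
1/Z(C(M)) = 1/6 = ⅙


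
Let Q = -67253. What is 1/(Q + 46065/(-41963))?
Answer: -41963/2822183704 ≈ -1.4869e-5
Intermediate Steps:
1/(Q + 46065/(-41963)) = 1/(-67253 + 46065/(-41963)) = 1/(-67253 + 46065*(-1/41963)) = 1/(-67253 - 46065/41963) = 1/(-2822183704/41963) = -41963/2822183704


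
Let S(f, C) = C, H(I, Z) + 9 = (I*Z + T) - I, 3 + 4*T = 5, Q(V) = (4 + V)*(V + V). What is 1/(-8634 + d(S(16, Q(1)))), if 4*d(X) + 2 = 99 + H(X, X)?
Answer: -8/68715 ≈ -0.00011642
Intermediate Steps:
Q(V) = 2*V*(4 + V) (Q(V) = (4 + V)*(2*V) = 2*V*(4 + V))
T = ½ (T = -¾ + (¼)*5 = -¾ + 5/4 = ½ ≈ 0.50000)
H(I, Z) = -17/2 - I + I*Z (H(I, Z) = -9 + ((I*Z + ½) - I) = -9 + ((½ + I*Z) - I) = -9 + (½ - I + I*Z) = -17/2 - I + I*Z)
d(X) = 177/8 - X/4 + X²/4 (d(X) = -½ + (99 + (-17/2 - X + X*X))/4 = -½ + (99 + (-17/2 - X + X²))/4 = -½ + (99 + (-17/2 + X² - X))/4 = -½ + (181/2 + X² - X)/4 = -½ + (181/8 - X/4 + X²/4) = 177/8 - X/4 + X²/4)
1/(-8634 + d(S(16, Q(1)))) = 1/(-8634 + (177/8 - (4 + 1)/2 + (2*1*(4 + 1))²/4)) = 1/(-8634 + (177/8 - 5/2 + (2*1*5)²/4)) = 1/(-8634 + (177/8 - ¼*10 + (¼)*10²)) = 1/(-8634 + (177/8 - 5/2 + (¼)*100)) = 1/(-8634 + (177/8 - 5/2 + 25)) = 1/(-8634 + 357/8) = 1/(-68715/8) = -8/68715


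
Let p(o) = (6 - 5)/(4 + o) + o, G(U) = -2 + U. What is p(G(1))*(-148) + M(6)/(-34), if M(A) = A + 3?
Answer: 10037/102 ≈ 98.402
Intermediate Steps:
M(A) = 3 + A
p(o) = o + 1/(4 + o) (p(o) = 1/(4 + o) + o = o + 1/(4 + o))
p(G(1))*(-148) + M(6)/(-34) = ((1 + (-2 + 1)**2 + 4*(-2 + 1))/(4 + (-2 + 1)))*(-148) + (3 + 6)/(-34) = ((1 + (-1)**2 + 4*(-1))/(4 - 1))*(-148) + 9*(-1/34) = ((1 + 1 - 4)/3)*(-148) - 9/34 = ((1/3)*(-2))*(-148) - 9/34 = -2/3*(-148) - 9/34 = 296/3 - 9/34 = 10037/102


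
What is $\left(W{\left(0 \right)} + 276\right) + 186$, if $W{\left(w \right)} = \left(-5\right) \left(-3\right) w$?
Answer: $462$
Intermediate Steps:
$W{\left(w \right)} = 15 w$
$\left(W{\left(0 \right)} + 276\right) + 186 = \left(15 \cdot 0 + 276\right) + 186 = \left(0 + 276\right) + 186 = 276 + 186 = 462$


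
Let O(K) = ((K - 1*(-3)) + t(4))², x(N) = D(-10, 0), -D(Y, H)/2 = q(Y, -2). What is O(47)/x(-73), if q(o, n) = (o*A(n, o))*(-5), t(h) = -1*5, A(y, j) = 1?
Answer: -81/4 ≈ -20.250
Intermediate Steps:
t(h) = -5
q(o, n) = -5*o (q(o, n) = (o*1)*(-5) = o*(-5) = -5*o)
D(Y, H) = 10*Y (D(Y, H) = -(-10)*Y = 10*Y)
x(N) = -100 (x(N) = 10*(-10) = -100)
O(K) = (-2 + K)² (O(K) = ((K - 1*(-3)) - 5)² = ((K + 3) - 5)² = ((3 + K) - 5)² = (-2 + K)²)
O(47)/x(-73) = (-2 + 47)²/(-100) = 45²*(-1/100) = 2025*(-1/100) = -81/4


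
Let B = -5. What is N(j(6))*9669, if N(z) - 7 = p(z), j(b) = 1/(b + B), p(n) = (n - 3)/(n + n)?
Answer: 58014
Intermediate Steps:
p(n) = (-3 + n)/(2*n) (p(n) = (-3 + n)/((2*n)) = (-3 + n)*(1/(2*n)) = (-3 + n)/(2*n))
j(b) = 1/(-5 + b) (j(b) = 1/(b - 5) = 1/(-5 + b))
N(z) = 7 + (-3 + z)/(2*z)
N(j(6))*9669 = (3*(-1 + 5/(-5 + 6))/(2*(1/(-5 + 6))))*9669 = (3*(-1 + 5/1)/(2*(1/1)))*9669 = ((3/2)*(-1 + 5*1)/1)*9669 = ((3/2)*1*(-1 + 5))*9669 = ((3/2)*1*4)*9669 = 6*9669 = 58014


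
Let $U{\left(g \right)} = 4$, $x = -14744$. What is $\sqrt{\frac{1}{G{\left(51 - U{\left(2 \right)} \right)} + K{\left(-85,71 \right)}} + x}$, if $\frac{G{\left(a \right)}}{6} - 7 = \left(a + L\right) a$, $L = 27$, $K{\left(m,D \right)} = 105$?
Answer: $\frac{i \sqrt{723488446265}}{7005} \approx 121.42 i$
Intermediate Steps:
$G{\left(a \right)} = 42 + 6 a \left(27 + a\right)$ ($G{\left(a \right)} = 42 + 6 \left(a + 27\right) a = 42 + 6 \left(27 + a\right) a = 42 + 6 a \left(27 + a\right)$)
$\sqrt{\frac{1}{G{\left(51 - U{\left(2 \right)} \right)} + K{\left(-85,71 \right)}} + x} = \sqrt{\frac{1}{\left(42 + 6 \left(51 - 4\right)^{2} + 162 \left(51 - 4\right)\right) + 105} - 14744} = \sqrt{\frac{1}{\left(42 + 6 \cdot 47^{2} + 162 \cdot 47\right) + 105} - 14744} = \sqrt{\frac{1}{\left(42 + 6 \cdot 2209 + 7614\right) + 105} - 14744} = \sqrt{\frac{1}{\left(42 + 13254 + 7614\right) + 105} - 14744} = \sqrt{\frac{1}{20910 + 105} - 14744} = \sqrt{\frac{1}{21015} - 14744} = \sqrt{- \frac{309845159}{21015}} = \frac{i \sqrt{723488446265}}{7005}$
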